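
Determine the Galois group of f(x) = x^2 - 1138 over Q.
Gal(K/Q) = Z/2Z (cyclic of order 2)

x^2 - 1138 is irreducible over Q since 1138 is not a rational square. The splitting field Q(sqrt(1138)) has degree 2 over Q, and its unique nontrivial automorphism is sqrt(1138) ↦ -sqrt(1138). Hence Gal(Q(sqrt(1138))/Q) = Z/2Z.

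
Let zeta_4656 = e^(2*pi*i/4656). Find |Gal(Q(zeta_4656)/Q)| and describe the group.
|Gal(Q(zeta_4656)/Q)| = phi(4656) = 1536; group ≅ (Z/4656Z)^* ≅ Z/2Z × Z/2Z × Z/4Z × Z/96Z

The n-th cyclotomic polynomial Φ_4656(x) is the minimal polynomial of zeta_4656 over Q and has degree phi(4656) = 1536. So Q(zeta_4656) is a degree-1536 Galois extension with Galois group (Z/4656Z)^*. By CRT, (Z/4656Z)^* ≅ (Z/16Z)^* × (Z/3Z)^* × (Z/97Z)^*. Each prime-power unit group is (Z/16Z)^* ≅ Z/2Z × Z/4Z; (Z/3Z)^* ≅ Z/2Z; (Z/97Z)^* ≅ Z/96Z. Hence Gal(Q(zeta_4656)/Q) ≅ Z/2Z × Z/2Z × Z/4Z × Z/96Z.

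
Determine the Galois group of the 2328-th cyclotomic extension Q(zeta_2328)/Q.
|Gal(Q(zeta_2328)/Q)| = phi(2328) = 768; group ≅ (Z/2328Z)^* ≅ Z/2Z × Z/2Z × Z/2Z × Z/96Z

The n-th cyclotomic polynomial Φ_2328(x) is the minimal polynomial of zeta_2328 over Q and has degree phi(2328) = 768. So Q(zeta_2328) is a degree-768 Galois extension with Galois group (Z/2328Z)^*. By CRT, (Z/2328Z)^* ≅ (Z/8Z)^* × (Z/3Z)^* × (Z/97Z)^*. Each prime-power unit group is (Z/8Z)^* ≅ Z/2Z × Z/2Z; (Z/3Z)^* ≅ Z/2Z; (Z/97Z)^* ≅ Z/96Z. Hence Gal(Q(zeta_2328)/Q) ≅ Z/2Z × Z/2Z × Z/2Z × Z/96Z.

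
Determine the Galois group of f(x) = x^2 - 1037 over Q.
Gal(K/Q) = Z/2Z (cyclic of order 2)

x^2 - 1037 is irreducible over Q since 1037 is not a rational square. The splitting field Q(sqrt(1037)) has degree 2 over Q, and its unique nontrivial automorphism is sqrt(1037) ↦ -sqrt(1037). Hence Gal(Q(sqrt(1037))/Q) = Z/2Z.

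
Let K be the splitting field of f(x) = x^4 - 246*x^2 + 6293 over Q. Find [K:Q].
[K:Q] = 4

f factors as (x^2 - 29)(x^2 - 217); the splitting field is K = Q(sqrt(29), sqrt(217)). Since 29, 217, and 6293 are all non-squares in Q, the three subfields Q(sqrt(29)), Q(sqrt(217)), Q(sqrt(6293)) are distinct degree-2 extensions, so [K:Q] = 4 (Klein four Galois group).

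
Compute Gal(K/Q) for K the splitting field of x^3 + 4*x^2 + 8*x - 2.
Gal(K/Q) = S_3 (symmetric group of order 6)

Compute the discriminant of x^3 + (4)*x^2 + (8)*x + (-2): Δ = -1772. Since Δ is not a rational square, the Galois group is not contained in A_3; it must be the full S_3 (irreducibility of the cubic rules out anything smaller).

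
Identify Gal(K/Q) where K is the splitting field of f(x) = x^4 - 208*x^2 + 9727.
Gal(K/Q) = V_4 (Klein four-group, Z/2Z × Z/2Z)

f factors as (x^2 - 137)(x^2 - 71), so the splitting field is K = Q(sqrt(137), sqrt(71)). The elements 137, 71, 9727 are all non-squares in Q, so sqrt(137) and sqrt(71) generate independent quadratic extensions. Thus [K:Q] = 4 and Gal(K/Q) is generated by the two order-2 automorphisms sqrt(137) ↦ -sqrt(137) and sqrt(71) ↦ -sqrt(71), giving V_4.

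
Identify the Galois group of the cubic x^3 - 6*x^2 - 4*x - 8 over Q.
Gal(K/Q) = S_3 (symmetric group of order 6)

Compute the discriminant of x^3 + (-6)*x^2 + (-4)*x + (-8): Δ = -11264. Since Δ is not a rational square, the Galois group is not contained in A_3; it must be the full S_3 (irreducibility of the cubic rules out anything smaller).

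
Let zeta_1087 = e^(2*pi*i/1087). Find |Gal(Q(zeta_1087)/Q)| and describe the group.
|Gal(Q(zeta_1087)/Q)| = phi(1087) = 1086; group ≅ (Z/1087Z)^* ≅ Z/1086Z

The n-th cyclotomic polynomial Φ_1087(x) is the minimal polynomial of zeta_1087 over Q and has degree phi(1087) = 1086. So Q(zeta_1087) is a degree-1086 Galois extension with Galois group (Z/1087Z)^*. (Z/1087Z)^* is cyclic since 1087 is an odd prime power (or 4). Hence Gal(Q(zeta_1087)/Q) ≅ Z/1086Z.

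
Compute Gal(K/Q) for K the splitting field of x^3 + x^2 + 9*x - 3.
Gal(K/Q) = S_3 (symmetric group of order 6)

Compute the discriminant of x^3 + (1)*x^2 + (9)*x + (-3): Δ = -3552. Since Δ is not a rational square, the Galois group is not contained in A_3; it must be the full S_3 (irreducibility of the cubic rules out anything smaller).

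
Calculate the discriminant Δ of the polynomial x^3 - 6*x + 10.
Δ = -1836

For a depressed cubic x^3 + p x + q the discriminant is Δ = -4 p^3 - 27 q^2 = -4*(-6)^3 - 27*(10)^2 = 864 - 2700 = -1836.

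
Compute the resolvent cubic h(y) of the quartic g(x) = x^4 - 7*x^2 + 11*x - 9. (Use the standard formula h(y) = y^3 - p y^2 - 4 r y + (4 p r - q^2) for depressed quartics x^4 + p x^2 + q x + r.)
h(y) = y^3 + 7*y^2 + 36*y + 131

Identify coefficients: p = -7, q = 11, r = -9.
Plug into h(y) = y^3 - p y^2 - 4 r y + (4 p r - q^2):
  h(y) = y^3 - (-7) y^2 - 4*(-9) y + (4*(-7)*(-9) - (11)^2)
       = y^3 + (7) y^2 + (36) y + (131).
Simplifying: h(y) = y^3 + 7*y^2 + 36*y + 131.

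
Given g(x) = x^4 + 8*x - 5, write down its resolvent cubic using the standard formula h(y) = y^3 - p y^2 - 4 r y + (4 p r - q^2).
h(y) = y^3 + 20*y - 64

Identify coefficients: p = 0, q = 8, r = -5.
Plug into h(y) = y^3 - p y^2 - 4 r y + (4 p r - q^2):
  h(y) = y^3 - (0) y^2 - 4*(-5) y + (4*(0)*(-5) - (8)^2)
       = y^3 + (0) y^2 + (20) y + (-64).
Simplifying: h(y) = y^3 + 20*y - 64.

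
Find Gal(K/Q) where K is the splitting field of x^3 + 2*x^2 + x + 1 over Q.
Gal(K/Q) = S_3 (symmetric group of order 6)

Compute the discriminant of x^3 + (2)*x^2 + (1)*x + (1): Δ = -23. Since Δ is not a rational square, the Galois group is not contained in A_3; it must be the full S_3 (irreducibility of the cubic rules out anything smaller).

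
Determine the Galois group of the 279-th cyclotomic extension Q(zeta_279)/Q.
|Gal(Q(zeta_279)/Q)| = phi(279) = 180; group ≅ (Z/279Z)^* ≅ Z/6Z × Z/30Z

The n-th cyclotomic polynomial Φ_279(x) is the minimal polynomial of zeta_279 over Q and has degree phi(279) = 180. So Q(zeta_279) is a degree-180 Galois extension with Galois group (Z/279Z)^*. By CRT, (Z/279Z)^* ≅ (Z/9Z)^* × (Z/31Z)^*. Each prime-power unit group is (Z/9Z)^* ≅ Z/6Z; (Z/31Z)^* ≅ Z/30Z. Hence Gal(Q(zeta_279)/Q) ≅ Z/6Z × Z/30Z.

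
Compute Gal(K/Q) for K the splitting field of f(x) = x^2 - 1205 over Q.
Gal(K/Q) = Z/2Z (cyclic of order 2)

x^2 - 1205 is irreducible over Q since 1205 is not a rational square. The splitting field Q(sqrt(1205)) has degree 2 over Q, and its unique nontrivial automorphism is sqrt(1205) ↦ -sqrt(1205). Hence Gal(Q(sqrt(1205))/Q) = Z/2Z.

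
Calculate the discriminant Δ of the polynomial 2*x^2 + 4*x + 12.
Δ = -80

For a quadratic a x^2 + b x + c the discriminant is Δ = b^2 - 4ac = (4)^2 - 4*(2)*(12) = 16 - (96) = -80.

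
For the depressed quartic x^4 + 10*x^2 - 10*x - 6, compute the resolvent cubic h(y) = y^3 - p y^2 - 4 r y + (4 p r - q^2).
h(y) = y^3 - 10*y^2 + 24*y - 340

Identify coefficients: p = 10, q = -10, r = -6.
Plug into h(y) = y^3 - p y^2 - 4 r y + (4 p r - q^2):
  h(y) = y^3 - (10) y^2 - 4*(-6) y + (4*(10)*(-6) - (-10)^2)
       = y^3 + (-10) y^2 + (24) y + (-340).
Simplifying: h(y) = y^3 - 10*y^2 + 24*y - 340.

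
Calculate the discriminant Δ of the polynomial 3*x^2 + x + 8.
Δ = -95

For a quadratic a x^2 + b x + c the discriminant is Δ = b^2 - 4ac = (1)^2 - 4*(3)*(8) = 1 - (96) = -95.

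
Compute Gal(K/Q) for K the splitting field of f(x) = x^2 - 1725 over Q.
Gal(K/Q) = Z/2Z (cyclic of order 2)

x^2 - 1725 is irreducible over Q since 1725 is not a rational square. The splitting field Q(sqrt(1725)) has degree 2 over Q, and its unique nontrivial automorphism is sqrt(1725) ↦ -sqrt(1725). Hence Gal(Q(sqrt(1725))/Q) = Z/2Z.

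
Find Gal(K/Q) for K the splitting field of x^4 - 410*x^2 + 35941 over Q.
Gal(K/Q) = V_4 (Klein four-group, Z/2Z × Z/2Z)

f factors as (x^2 - 127)(x^2 - 283), so the splitting field is K = Q(sqrt(127), sqrt(283)). The elements 127, 283, 35941 are all non-squares in Q, so sqrt(127) and sqrt(283) generate independent quadratic extensions. Thus [K:Q] = 4 and Gal(K/Q) is generated by the two order-2 automorphisms sqrt(127) ↦ -sqrt(127) and sqrt(283) ↦ -sqrt(283), giving V_4.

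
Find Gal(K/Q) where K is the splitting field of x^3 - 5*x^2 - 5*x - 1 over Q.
Gal(K/Q) = S_3 (symmetric group of order 6)

Compute the discriminant of x^3 + (-5)*x^2 + (-5)*x + (-1): Δ = 148. Since Δ is not a rational square, the Galois group is not contained in A_3; it must be the full S_3 (irreducibility of the cubic rules out anything smaller).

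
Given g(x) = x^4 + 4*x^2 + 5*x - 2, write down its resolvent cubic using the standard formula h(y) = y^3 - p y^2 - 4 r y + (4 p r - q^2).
h(y) = y^3 - 4*y^2 + 8*y - 57

Identify coefficients: p = 4, q = 5, r = -2.
Plug into h(y) = y^3 - p y^2 - 4 r y + (4 p r - q^2):
  h(y) = y^3 - (4) y^2 - 4*(-2) y + (4*(4)*(-2) - (5)^2)
       = y^3 + (-4) y^2 + (8) y + (-57).
Simplifying: h(y) = y^3 - 4*y^2 + 8*y - 57.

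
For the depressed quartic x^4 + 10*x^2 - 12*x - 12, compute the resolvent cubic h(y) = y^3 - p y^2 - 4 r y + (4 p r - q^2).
h(y) = y^3 - 10*y^2 + 48*y - 624

Identify coefficients: p = 10, q = -12, r = -12.
Plug into h(y) = y^3 - p y^2 - 4 r y + (4 p r - q^2):
  h(y) = y^3 - (10) y^2 - 4*(-12) y + (4*(10)*(-12) - (-12)^2)
       = y^3 + (-10) y^2 + (48) y + (-624).
Simplifying: h(y) = y^3 - 10*y^2 + 48*y - 624.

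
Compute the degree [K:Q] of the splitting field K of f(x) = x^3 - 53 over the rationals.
[K:Q] = 6

x^3 - 53 has one real root r = 53^(1/3) and two complex roots r*zeta_3, r*zeta_3^2 where zeta_3 = e^(2*pi*i/3). The splitting field is Q(r, zeta_3). [Q(r):Q] = 3 and [Q(zeta_3):Q] = 2 with gcd = 1, so [Q(r, zeta_3):Q] = 3 * 2 = 6.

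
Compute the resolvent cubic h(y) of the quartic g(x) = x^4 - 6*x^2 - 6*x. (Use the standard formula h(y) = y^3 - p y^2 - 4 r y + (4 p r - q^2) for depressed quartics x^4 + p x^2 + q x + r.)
h(y) = y^3 + 6*y^2 - 36

Identify coefficients: p = -6, q = -6, r = 0.
Plug into h(y) = y^3 - p y^2 - 4 r y + (4 p r - q^2):
  h(y) = y^3 - (-6) y^2 - 4*(0) y + (4*(-6)*(0) - (-6)^2)
       = y^3 + (6) y^2 + (0) y + (-36).
Simplifying: h(y) = y^3 + 6*y^2 - 36.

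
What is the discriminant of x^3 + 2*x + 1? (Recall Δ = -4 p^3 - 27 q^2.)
Δ = -59

For a depressed cubic x^3 + p x + q the discriminant is Δ = -4 p^3 - 27 q^2 = -4*(2)^3 - 27*(1)^2 = -32 - 27 = -59.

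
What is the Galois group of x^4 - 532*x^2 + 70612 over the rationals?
Gal(K/Q) = V_4 (Klein four-group, Z/2Z × Z/2Z)

f factors as (x^2 - 254)(x^2 - 278), so the splitting field is K = Q(sqrt(254), sqrt(278)). The elements 254, 278, 70612 are all non-squares in Q, so sqrt(254) and sqrt(278) generate independent quadratic extensions. Thus [K:Q] = 4 and Gal(K/Q) is generated by the two order-2 automorphisms sqrt(254) ↦ -sqrt(254) and sqrt(278) ↦ -sqrt(278), giving V_4.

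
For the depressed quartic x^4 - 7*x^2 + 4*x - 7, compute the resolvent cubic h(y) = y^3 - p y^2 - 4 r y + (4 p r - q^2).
h(y) = y^3 + 7*y^2 + 28*y + 180

Identify coefficients: p = -7, q = 4, r = -7.
Plug into h(y) = y^3 - p y^2 - 4 r y + (4 p r - q^2):
  h(y) = y^3 - (-7) y^2 - 4*(-7) y + (4*(-7)*(-7) - (4)^2)
       = y^3 + (7) y^2 + (28) y + (180).
Simplifying: h(y) = y^3 + 7*y^2 + 28*y + 180.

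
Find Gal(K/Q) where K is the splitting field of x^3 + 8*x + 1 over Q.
Gal(K/Q) = S_3 (symmetric group of order 6)

Compute the discriminant of x^3 + (0)*x^2 + (8)*x + (1): Δ = -2075. Since Δ is not a rational square, the Galois group is not contained in A_3; it must be the full S_3 (irreducibility of the cubic rules out anything smaller).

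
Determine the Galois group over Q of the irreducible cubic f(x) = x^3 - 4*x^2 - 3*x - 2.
Gal(K/Q) = S_3 (symmetric group of order 6)

Compute the discriminant of x^3 + (-4)*x^2 + (-3)*x + (-2): Δ = -800. Since Δ is not a rational square, the Galois group is not contained in A_3; it must be the full S_3 (irreducibility of the cubic rules out anything smaller).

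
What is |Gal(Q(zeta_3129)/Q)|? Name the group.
|Gal(Q(zeta_3129)/Q)| = phi(3129) = 1776; group ≅ (Z/3129Z)^* ≅ Z/2Z × Z/6Z × Z/148Z

The n-th cyclotomic polynomial Φ_3129(x) is the minimal polynomial of zeta_3129 over Q and has degree phi(3129) = 1776. So Q(zeta_3129) is a degree-1776 Galois extension with Galois group (Z/3129Z)^*. By CRT, (Z/3129Z)^* ≅ (Z/3Z)^* × (Z/7Z)^* × (Z/149Z)^*. Each prime-power unit group is (Z/3Z)^* ≅ Z/2Z; (Z/7Z)^* ≅ Z/6Z; (Z/149Z)^* ≅ Z/148Z. Hence Gal(Q(zeta_3129)/Q) ≅ Z/2Z × Z/6Z × Z/148Z.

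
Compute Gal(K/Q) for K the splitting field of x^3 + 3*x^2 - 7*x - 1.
Gal(K/Q) = S_3 (symmetric group of order 6)

Compute the discriminant of x^3 + (3)*x^2 + (-7)*x + (-1): Δ = 2272. Since Δ is not a rational square, the Galois group is not contained in A_3; it must be the full S_3 (irreducibility of the cubic rules out anything smaller).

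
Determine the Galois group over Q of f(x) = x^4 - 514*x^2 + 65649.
Gal(K/Q) = V_4 (Klein four-group, Z/2Z × Z/2Z)

f factors as (x^2 - 237)(x^2 - 277), so the splitting field is K = Q(sqrt(237), sqrt(277)). The elements 237, 277, 65649 are all non-squares in Q, so sqrt(237) and sqrt(277) generate independent quadratic extensions. Thus [K:Q] = 4 and Gal(K/Q) is generated by the two order-2 automorphisms sqrt(237) ↦ -sqrt(237) and sqrt(277) ↦ -sqrt(277), giving V_4.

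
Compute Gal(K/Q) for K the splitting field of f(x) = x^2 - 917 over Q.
Gal(K/Q) = Z/2Z (cyclic of order 2)

x^2 - 917 is irreducible over Q since 917 is not a rational square. The splitting field Q(sqrt(917)) has degree 2 over Q, and its unique nontrivial automorphism is sqrt(917) ↦ -sqrt(917). Hence Gal(Q(sqrt(917))/Q) = Z/2Z.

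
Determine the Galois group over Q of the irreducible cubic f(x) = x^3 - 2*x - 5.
Gal(K/Q) = S_3 (symmetric group of order 6)

Compute the discriminant of x^3 + (0)*x^2 + (-2)*x + (-5): Δ = -643. Since Δ is not a rational square, the Galois group is not contained in A_3; it must be the full S_3 (irreducibility of the cubic rules out anything smaller).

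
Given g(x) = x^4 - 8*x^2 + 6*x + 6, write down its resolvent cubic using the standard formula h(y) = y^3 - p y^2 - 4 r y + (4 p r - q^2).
h(y) = y^3 + 8*y^2 - 24*y - 228

Identify coefficients: p = -8, q = 6, r = 6.
Plug into h(y) = y^3 - p y^2 - 4 r y + (4 p r - q^2):
  h(y) = y^3 - (-8) y^2 - 4*(6) y + (4*(-8)*(6) - (6)^2)
       = y^3 + (8) y^2 + (-24) y + (-228).
Simplifying: h(y) = y^3 + 8*y^2 - 24*y - 228.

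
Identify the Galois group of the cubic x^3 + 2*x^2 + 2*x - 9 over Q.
Gal(K/Q) = S_3 (symmetric group of order 6)

Compute the discriminant of x^3 + (2)*x^2 + (2)*x + (-9): Δ = -2563. Since Δ is not a rational square, the Galois group is not contained in A_3; it must be the full S_3 (irreducibility of the cubic rules out anything smaller).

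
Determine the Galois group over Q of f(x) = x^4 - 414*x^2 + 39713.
Gal(K/Q) = V_4 (Klein four-group, Z/2Z × Z/2Z)

f factors as (x^2 - 151)(x^2 - 263), so the splitting field is K = Q(sqrt(151), sqrt(263)). The elements 151, 263, 39713 are all non-squares in Q, so sqrt(151) and sqrt(263) generate independent quadratic extensions. Thus [K:Q] = 4 and Gal(K/Q) is generated by the two order-2 automorphisms sqrt(151) ↦ -sqrt(151) and sqrt(263) ↦ -sqrt(263), giving V_4.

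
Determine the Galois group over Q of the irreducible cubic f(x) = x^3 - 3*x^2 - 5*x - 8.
Gal(K/Q) = S_3 (symmetric group of order 6)

Compute the discriminant of x^3 + (-3)*x^2 + (-5)*x + (-8): Δ = -4027. Since Δ is not a rational square, the Galois group is not contained in A_3; it must be the full S_3 (irreducibility of the cubic rules out anything smaller).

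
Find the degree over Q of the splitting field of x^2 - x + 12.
[K:Q] = 2

The discriminant of x^2 + (-1)*x + (12) is b^2 - 4c = 1 - (48) = -47. Since -47 is not a perfect square in Q, the polynomial is irreducible over Q. Its two roots generate a degree-2 extension, so [K:Q] = 2.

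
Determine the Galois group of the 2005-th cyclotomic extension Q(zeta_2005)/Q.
|Gal(Q(zeta_2005)/Q)| = phi(2005) = 1600; group ≅ (Z/2005Z)^* ≅ Z/4Z × Z/400Z

The n-th cyclotomic polynomial Φ_2005(x) is the minimal polynomial of zeta_2005 over Q and has degree phi(2005) = 1600. So Q(zeta_2005) is a degree-1600 Galois extension with Galois group (Z/2005Z)^*. By CRT, (Z/2005Z)^* ≅ (Z/5Z)^* × (Z/401Z)^*. Each prime-power unit group is (Z/5Z)^* ≅ Z/4Z; (Z/401Z)^* ≅ Z/400Z. Hence Gal(Q(zeta_2005)/Q) ≅ Z/4Z × Z/400Z.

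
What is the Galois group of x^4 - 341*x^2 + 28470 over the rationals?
Gal(K/Q) = V_4 (Klein four-group, Z/2Z × Z/2Z)

f factors as (x^2 - 195)(x^2 - 146), so the splitting field is K = Q(sqrt(195), sqrt(146)). The elements 195, 146, 28470 are all non-squares in Q, so sqrt(195) and sqrt(146) generate independent quadratic extensions. Thus [K:Q] = 4 and Gal(K/Q) is generated by the two order-2 automorphisms sqrt(195) ↦ -sqrt(195) and sqrt(146) ↦ -sqrt(146), giving V_4.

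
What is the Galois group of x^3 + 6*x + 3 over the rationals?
Gal(K/Q) = S_3 (symmetric group of order 6)

Compute the discriminant of x^3 + (0)*x^2 + (6)*x + (3): Δ = -1107. Since Δ is not a rational square, the Galois group is not contained in A_3; it must be the full S_3 (irreducibility of the cubic rules out anything smaller).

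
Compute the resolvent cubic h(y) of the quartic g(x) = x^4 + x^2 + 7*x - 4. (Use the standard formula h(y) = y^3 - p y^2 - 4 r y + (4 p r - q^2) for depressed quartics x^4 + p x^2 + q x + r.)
h(y) = y^3 - y^2 + 16*y - 65

Identify coefficients: p = 1, q = 7, r = -4.
Plug into h(y) = y^3 - p y^2 - 4 r y + (4 p r - q^2):
  h(y) = y^3 - (1) y^2 - 4*(-4) y + (4*(1)*(-4) - (7)^2)
       = y^3 + (-1) y^2 + (16) y + (-65).
Simplifying: h(y) = y^3 - y^2 + 16*y - 65.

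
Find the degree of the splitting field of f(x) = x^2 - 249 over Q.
[K:Q] = 2

The polynomial x^2 - 249 is irreducible over Q since 249 is not a perfect square. Its splitting field is Q(sqrt(249)), which has degree 2 over Q.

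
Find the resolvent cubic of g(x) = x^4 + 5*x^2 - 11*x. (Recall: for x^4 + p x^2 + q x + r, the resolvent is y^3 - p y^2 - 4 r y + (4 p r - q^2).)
h(y) = y^3 - 5*y^2 - 121

Identify coefficients: p = 5, q = -11, r = 0.
Plug into h(y) = y^3 - p y^2 - 4 r y + (4 p r - q^2):
  h(y) = y^3 - (5) y^2 - 4*(0) y + (4*(5)*(0) - (-11)^2)
       = y^3 + (-5) y^2 + (0) y + (-121).
Simplifying: h(y) = y^3 - 5*y^2 - 121.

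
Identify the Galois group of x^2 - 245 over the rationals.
Gal(K/Q) = Z/2Z (cyclic of order 2)

x^2 - 245 is irreducible over Q since 245 is not a rational square. The splitting field Q(sqrt(245)) has degree 2 over Q, and its unique nontrivial automorphism is sqrt(245) ↦ -sqrt(245). Hence Gal(Q(sqrt(245))/Q) = Z/2Z.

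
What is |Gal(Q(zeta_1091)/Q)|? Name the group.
|Gal(Q(zeta_1091)/Q)| = phi(1091) = 1090; group ≅ (Z/1091Z)^* ≅ Z/1090Z

The n-th cyclotomic polynomial Φ_1091(x) is the minimal polynomial of zeta_1091 over Q and has degree phi(1091) = 1090. So Q(zeta_1091) is a degree-1090 Galois extension with Galois group (Z/1091Z)^*. (Z/1091Z)^* is cyclic since 1091 is an odd prime power (or 4). Hence Gal(Q(zeta_1091)/Q) ≅ Z/1090Z.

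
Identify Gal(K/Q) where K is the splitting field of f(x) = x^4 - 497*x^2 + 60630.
Gal(K/Q) = V_4 (Klein four-group, Z/2Z × Z/2Z)

f factors as (x^2 - 215)(x^2 - 282), so the splitting field is K = Q(sqrt(215), sqrt(282)). The elements 215, 282, 60630 are all non-squares in Q, so sqrt(215) and sqrt(282) generate independent quadratic extensions. Thus [K:Q] = 4 and Gal(K/Q) is generated by the two order-2 automorphisms sqrt(215) ↦ -sqrt(215) and sqrt(282) ↦ -sqrt(282), giving V_4.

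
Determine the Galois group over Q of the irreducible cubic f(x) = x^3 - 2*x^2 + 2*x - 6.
Gal(K/Q) = S_3 (symmetric group of order 6)

Compute the discriminant of x^3 + (-2)*x^2 + (2)*x + (-6): Δ = -748. Since Δ is not a rational square, the Galois group is not contained in A_3; it must be the full S_3 (irreducibility of the cubic rules out anything smaller).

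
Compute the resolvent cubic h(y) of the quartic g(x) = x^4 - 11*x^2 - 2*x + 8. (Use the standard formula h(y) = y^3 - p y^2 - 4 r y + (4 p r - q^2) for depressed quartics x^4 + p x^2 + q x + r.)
h(y) = y^3 + 11*y^2 - 32*y - 356

Identify coefficients: p = -11, q = -2, r = 8.
Plug into h(y) = y^3 - p y^2 - 4 r y + (4 p r - q^2):
  h(y) = y^3 - (-11) y^2 - 4*(8) y + (4*(-11)*(8) - (-2)^2)
       = y^3 + (11) y^2 + (-32) y + (-356).
Simplifying: h(y) = y^3 + 11*y^2 - 32*y - 356.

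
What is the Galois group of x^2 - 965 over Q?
Gal(K/Q) = Z/2Z (cyclic of order 2)

x^2 - 965 is irreducible over Q since 965 is not a rational square. The splitting field Q(sqrt(965)) has degree 2 over Q, and its unique nontrivial automorphism is sqrt(965) ↦ -sqrt(965). Hence Gal(Q(sqrt(965))/Q) = Z/2Z.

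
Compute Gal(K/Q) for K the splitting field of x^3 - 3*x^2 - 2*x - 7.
Gal(K/Q) = S_3 (symmetric group of order 6)

Compute the discriminant of x^3 + (-3)*x^2 + (-2)*x + (-7): Δ = -2767. Since Δ is not a rational square, the Galois group is not contained in A_3; it must be the full S_3 (irreducibility of the cubic rules out anything smaller).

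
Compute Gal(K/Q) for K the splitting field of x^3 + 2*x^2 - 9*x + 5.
Gal(K/Q) = S_3 (symmetric group of order 6)

Compute the discriminant of x^3 + (2)*x^2 + (-9)*x + (5): Δ = 785. Since Δ is not a rational square, the Galois group is not contained in A_3; it must be the full S_3 (irreducibility of the cubic rules out anything smaller).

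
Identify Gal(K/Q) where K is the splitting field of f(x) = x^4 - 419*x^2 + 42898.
Gal(K/Q) = V_4 (Klein four-group, Z/2Z × Z/2Z)

f factors as (x^2 - 178)(x^2 - 241), so the splitting field is K = Q(sqrt(178), sqrt(241)). The elements 178, 241, 42898 are all non-squares in Q, so sqrt(178) and sqrt(241) generate independent quadratic extensions. Thus [K:Q] = 4 and Gal(K/Q) is generated by the two order-2 automorphisms sqrt(178) ↦ -sqrt(178) and sqrt(241) ↦ -sqrt(241), giving V_4.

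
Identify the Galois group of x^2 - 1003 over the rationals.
Gal(K/Q) = Z/2Z (cyclic of order 2)

x^2 - 1003 is irreducible over Q since 1003 is not a rational square. The splitting field Q(sqrt(1003)) has degree 2 over Q, and its unique nontrivial automorphism is sqrt(1003) ↦ -sqrt(1003). Hence Gal(Q(sqrt(1003))/Q) = Z/2Z.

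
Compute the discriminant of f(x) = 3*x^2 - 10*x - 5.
Δ = 160

For a quadratic a x^2 + b x + c the discriminant is Δ = b^2 - 4ac = (-10)^2 - 4*(3)*(-5) = 100 - (-60) = 160.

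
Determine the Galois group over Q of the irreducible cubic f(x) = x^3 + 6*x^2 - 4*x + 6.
Gal(K/Q) = S_3 (symmetric group of order 6)

Compute the discriminant of x^3 + (6)*x^2 + (-4)*x + (6): Δ = -7916. Since Δ is not a rational square, the Galois group is not contained in A_3; it must be the full S_3 (irreducibility of the cubic rules out anything smaller).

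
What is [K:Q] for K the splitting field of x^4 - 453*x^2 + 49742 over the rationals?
[K:Q] = 4

f factors as (x^2 - 187)(x^2 - 266); the splitting field is K = Q(sqrt(187), sqrt(266)). Since 187, 266, and 49742 are all non-squares in Q, the three subfields Q(sqrt(187)), Q(sqrt(266)), Q(sqrt(49742)) are distinct degree-2 extensions, so [K:Q] = 4 (Klein four Galois group).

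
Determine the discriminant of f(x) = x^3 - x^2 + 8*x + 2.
Δ = -2372

For x^3 + a x^2 + b x + c the discriminant is Δ = 18 a b c - 4 a^3 c + a^2 b^2 - 4 b^3 - 27 c^2.
Plug a = -1, b = 8, c = 2:
  18*(-1)*(8)*(2) - 4*(-1)^3*(2) + (-1)^2*(8)^2 - 4*(8)^3 - 27*(2)^2
  = -288 + (8) + 64 + (-2048) + (-108)
  = -2372.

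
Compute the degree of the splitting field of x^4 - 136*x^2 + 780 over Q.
[K:Q] = 4

f factors as (x^2 - 6)(x^2 - 130); the splitting field is K = Q(sqrt(6), sqrt(130)). Since 6, 130, and 780 are all non-squares in Q, the three subfields Q(sqrt(6)), Q(sqrt(130)), Q(sqrt(780)) are distinct degree-2 extensions, so [K:Q] = 4 (Klein four Galois group).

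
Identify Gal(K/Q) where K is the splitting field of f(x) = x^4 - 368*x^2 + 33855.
Gal(K/Q) = V_4 (Klein four-group, Z/2Z × Z/2Z)

f factors as (x^2 - 183)(x^2 - 185), so the splitting field is K = Q(sqrt(183), sqrt(185)). The elements 183, 185, 33855 are all non-squares in Q, so sqrt(183) and sqrt(185) generate independent quadratic extensions. Thus [K:Q] = 4 and Gal(K/Q) is generated by the two order-2 automorphisms sqrt(183) ↦ -sqrt(183) and sqrt(185) ↦ -sqrt(185), giving V_4.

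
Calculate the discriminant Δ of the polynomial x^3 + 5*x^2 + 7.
Δ = -4823

For x^3 + a x^2 + b x + c the discriminant is Δ = 18 a b c - 4 a^3 c + a^2 b^2 - 4 b^3 - 27 c^2.
Plug a = 5, b = 0, c = 7:
  18*(5)*(0)*(7) - 4*(5)^3*(7) + (5)^2*(0)^2 - 4*(0)^3 - 27*(7)^2
  = 0 + (-3500) + 0 + (0) + (-1323)
  = -4823.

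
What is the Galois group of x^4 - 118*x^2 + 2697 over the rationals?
Gal(K/Q) = V_4 (Klein four-group, Z/2Z × Z/2Z)

f factors as (x^2 - 87)(x^2 - 31), so the splitting field is K = Q(sqrt(87), sqrt(31)). The elements 87, 31, 2697 are all non-squares in Q, so sqrt(87) and sqrt(31) generate independent quadratic extensions. Thus [K:Q] = 4 and Gal(K/Q) is generated by the two order-2 automorphisms sqrt(87) ↦ -sqrt(87) and sqrt(31) ↦ -sqrt(31), giving V_4.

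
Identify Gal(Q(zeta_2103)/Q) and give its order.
|Gal(Q(zeta_2103)/Q)| = phi(2103) = 1400; group ≅ (Z/2103Z)^* ≅ Z/2Z × Z/700Z

The n-th cyclotomic polynomial Φ_2103(x) is the minimal polynomial of zeta_2103 over Q and has degree phi(2103) = 1400. So Q(zeta_2103) is a degree-1400 Galois extension with Galois group (Z/2103Z)^*. By CRT, (Z/2103Z)^* ≅ (Z/3Z)^* × (Z/701Z)^*. Each prime-power unit group is (Z/3Z)^* ≅ Z/2Z; (Z/701Z)^* ≅ Z/700Z. Hence Gal(Q(zeta_2103)/Q) ≅ Z/2Z × Z/700Z.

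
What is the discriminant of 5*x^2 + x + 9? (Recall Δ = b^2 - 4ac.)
Δ = -179

For a quadratic a x^2 + b x + c the discriminant is Δ = b^2 - 4ac = (1)^2 - 4*(5)*(9) = 1 - (180) = -179.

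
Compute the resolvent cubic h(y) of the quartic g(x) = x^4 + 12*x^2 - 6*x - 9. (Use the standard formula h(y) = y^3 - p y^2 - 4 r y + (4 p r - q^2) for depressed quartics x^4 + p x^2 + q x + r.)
h(y) = y^3 - 12*y^2 + 36*y - 468

Identify coefficients: p = 12, q = -6, r = -9.
Plug into h(y) = y^3 - p y^2 - 4 r y + (4 p r - q^2):
  h(y) = y^3 - (12) y^2 - 4*(-9) y + (4*(12)*(-9) - (-6)^2)
       = y^3 + (-12) y^2 + (36) y + (-468).
Simplifying: h(y) = y^3 - 12*y^2 + 36*y - 468.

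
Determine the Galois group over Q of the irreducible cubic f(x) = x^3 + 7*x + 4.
Gal(K/Q) = S_3 (symmetric group of order 6)

Compute the discriminant of x^3 + (0)*x^2 + (7)*x + (4): Δ = -1804. Since Δ is not a rational square, the Galois group is not contained in A_3; it must be the full S_3 (irreducibility of the cubic rules out anything smaller).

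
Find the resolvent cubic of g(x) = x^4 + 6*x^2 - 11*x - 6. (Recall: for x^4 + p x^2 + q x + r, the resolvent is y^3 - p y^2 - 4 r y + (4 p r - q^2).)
h(y) = y^3 - 6*y^2 + 24*y - 265

Identify coefficients: p = 6, q = -11, r = -6.
Plug into h(y) = y^3 - p y^2 - 4 r y + (4 p r - q^2):
  h(y) = y^3 - (6) y^2 - 4*(-6) y + (4*(6)*(-6) - (-11)^2)
       = y^3 + (-6) y^2 + (24) y + (-265).
Simplifying: h(y) = y^3 - 6*y^2 + 24*y - 265.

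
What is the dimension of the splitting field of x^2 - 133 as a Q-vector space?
[K:Q] = 2

The polynomial x^2 - 133 is irreducible over Q since 133 is not a perfect square. Its splitting field is Q(sqrt(133)), which has degree 2 over Q.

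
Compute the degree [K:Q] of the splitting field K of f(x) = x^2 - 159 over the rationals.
[K:Q] = 2

The polynomial x^2 - 159 is irreducible over Q since 159 is not a perfect square. Its splitting field is Q(sqrt(159)), which has degree 2 over Q.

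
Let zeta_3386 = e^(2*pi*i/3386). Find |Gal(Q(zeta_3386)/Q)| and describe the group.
|Gal(Q(zeta_3386)/Q)| = phi(3386) = 1692; group ≅ (Z/3386Z)^* ≅ Z/1692Z

The n-th cyclotomic polynomial Φ_3386(x) is the minimal polynomial of zeta_3386 over Q and has degree phi(3386) = 1692. So Q(zeta_3386) is a degree-1692 Galois extension with Galois group (Z/3386Z)^*. By CRT, (Z/3386Z)^* ≅ (Z/2Z)^* × (Z/1693Z)^*. Each prime-power unit group is (Z/2Z)^* ≅ trivial group (order 1); (Z/1693Z)^* ≅ Z/1692Z. Hence Gal(Q(zeta_3386)/Q) ≅ Z/1692Z.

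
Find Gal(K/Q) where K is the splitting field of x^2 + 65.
Gal(K/Q) = Z/2Z (cyclic of order 2)

x^2 + 65 is irreducible over Q since -65 is not a rational square. The splitting field Q(sqrt(-65)) has degree 2 over Q, and its unique nontrivial automorphism is sqrt(-65) ↦ -sqrt(-65). Hence Gal(Q(sqrt(-65))/Q) = Z/2Z.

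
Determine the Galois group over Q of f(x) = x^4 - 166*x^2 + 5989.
Gal(K/Q) = V_4 (Klein four-group, Z/2Z × Z/2Z)

f factors as (x^2 - 53)(x^2 - 113), so the splitting field is K = Q(sqrt(53), sqrt(113)). The elements 53, 113, 5989 are all non-squares in Q, so sqrt(53) and sqrt(113) generate independent quadratic extensions. Thus [K:Q] = 4 and Gal(K/Q) is generated by the two order-2 automorphisms sqrt(53) ↦ -sqrt(53) and sqrt(113) ↦ -sqrt(113), giving V_4.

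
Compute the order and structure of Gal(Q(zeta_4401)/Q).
|Gal(Q(zeta_4401)/Q)| = phi(4401) = 2916; group ≅ (Z/4401Z)^* ≅ Z/18Z × Z/162Z

The n-th cyclotomic polynomial Φ_4401(x) is the minimal polynomial of zeta_4401 over Q and has degree phi(4401) = 2916. So Q(zeta_4401) is a degree-2916 Galois extension with Galois group (Z/4401Z)^*. By CRT, (Z/4401Z)^* ≅ (Z/27Z)^* × (Z/163Z)^*. Each prime-power unit group is (Z/27Z)^* ≅ Z/18Z; (Z/163Z)^* ≅ Z/162Z. Hence Gal(Q(zeta_4401)/Q) ≅ Z/18Z × Z/162Z.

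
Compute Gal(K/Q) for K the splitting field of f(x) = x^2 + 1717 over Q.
Gal(K/Q) = Z/2Z (cyclic of order 2)

x^2 + 1717 is irreducible over Q since -1717 is not a rational square. The splitting field Q(sqrt(-1717)) has degree 2 over Q, and its unique nontrivial automorphism is sqrt(-1717) ↦ -sqrt(-1717). Hence Gal(Q(sqrt(-1717))/Q) = Z/2Z.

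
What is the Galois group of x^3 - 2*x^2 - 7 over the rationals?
Gal(K/Q) = S_3 (symmetric group of order 6)

Compute the discriminant of x^3 + (-2)*x^2 + (0)*x + (-7): Δ = -1547. Since Δ is not a rational square, the Galois group is not contained in A_3; it must be the full S_3 (irreducibility of the cubic rules out anything smaller).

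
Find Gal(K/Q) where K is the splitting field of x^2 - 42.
Gal(K/Q) = Z/2Z (cyclic of order 2)

x^2 - 42 is irreducible over Q since 42 is not a rational square. The splitting field Q(sqrt(42)) has degree 2 over Q, and its unique nontrivial automorphism is sqrt(42) ↦ -sqrt(42). Hence Gal(Q(sqrt(42))/Q) = Z/2Z.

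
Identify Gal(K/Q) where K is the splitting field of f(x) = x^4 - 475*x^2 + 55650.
Gal(K/Q) = V_4 (Klein four-group, Z/2Z × Z/2Z)

f factors as (x^2 - 265)(x^2 - 210), so the splitting field is K = Q(sqrt(265), sqrt(210)). The elements 265, 210, 55650 are all non-squares in Q, so sqrt(265) and sqrt(210) generate independent quadratic extensions. Thus [K:Q] = 4 and Gal(K/Q) is generated by the two order-2 automorphisms sqrt(265) ↦ -sqrt(265) and sqrt(210) ↦ -sqrt(210), giving V_4.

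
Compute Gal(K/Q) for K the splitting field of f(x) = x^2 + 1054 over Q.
Gal(K/Q) = Z/2Z (cyclic of order 2)

x^2 + 1054 is irreducible over Q since -1054 is not a rational square. The splitting field Q(sqrt(-1054)) has degree 2 over Q, and its unique nontrivial automorphism is sqrt(-1054) ↦ -sqrt(-1054). Hence Gal(Q(sqrt(-1054))/Q) = Z/2Z.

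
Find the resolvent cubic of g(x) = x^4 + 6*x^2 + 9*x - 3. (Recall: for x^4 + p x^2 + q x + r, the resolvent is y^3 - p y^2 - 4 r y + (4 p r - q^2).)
h(y) = y^3 - 6*y^2 + 12*y - 153

Identify coefficients: p = 6, q = 9, r = -3.
Plug into h(y) = y^3 - p y^2 - 4 r y + (4 p r - q^2):
  h(y) = y^3 - (6) y^2 - 4*(-3) y + (4*(6)*(-3) - (9)^2)
       = y^3 + (-6) y^2 + (12) y + (-153).
Simplifying: h(y) = y^3 - 6*y^2 + 12*y - 153.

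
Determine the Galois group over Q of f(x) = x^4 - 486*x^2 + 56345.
Gal(K/Q) = V_4 (Klein four-group, Z/2Z × Z/2Z)

f factors as (x^2 - 191)(x^2 - 295), so the splitting field is K = Q(sqrt(191), sqrt(295)). The elements 191, 295, 56345 are all non-squares in Q, so sqrt(191) and sqrt(295) generate independent quadratic extensions. Thus [K:Q] = 4 and Gal(K/Q) is generated by the two order-2 automorphisms sqrt(191) ↦ -sqrt(191) and sqrt(295) ↦ -sqrt(295), giving V_4.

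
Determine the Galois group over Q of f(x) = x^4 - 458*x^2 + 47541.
Gal(K/Q) = V_4 (Klein four-group, Z/2Z × Z/2Z)

f factors as (x^2 - 299)(x^2 - 159), so the splitting field is K = Q(sqrt(299), sqrt(159)). The elements 299, 159, 47541 are all non-squares in Q, so sqrt(299) and sqrt(159) generate independent quadratic extensions. Thus [K:Q] = 4 and Gal(K/Q) is generated by the two order-2 automorphisms sqrt(299) ↦ -sqrt(299) and sqrt(159) ↦ -sqrt(159), giving V_4.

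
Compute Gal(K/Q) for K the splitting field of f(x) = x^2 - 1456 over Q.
Gal(K/Q) = Z/2Z (cyclic of order 2)

x^2 - 1456 is irreducible over Q since 1456 is not a rational square. The splitting field Q(sqrt(1456)) has degree 2 over Q, and its unique nontrivial automorphism is sqrt(1456) ↦ -sqrt(1456). Hence Gal(Q(sqrt(1456))/Q) = Z/2Z.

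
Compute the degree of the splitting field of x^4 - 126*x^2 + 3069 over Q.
[K:Q] = 4

f factors as (x^2 - 93)(x^2 - 33); the splitting field is K = Q(sqrt(93), sqrt(33)). Since 93, 33, and 3069 are all non-squares in Q, the three subfields Q(sqrt(93)), Q(sqrt(33)), Q(sqrt(3069)) are distinct degree-2 extensions, so [K:Q] = 4 (Klein four Galois group).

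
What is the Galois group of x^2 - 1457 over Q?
Gal(K/Q) = Z/2Z (cyclic of order 2)

x^2 - 1457 is irreducible over Q since 1457 is not a rational square. The splitting field Q(sqrt(1457)) has degree 2 over Q, and its unique nontrivial automorphism is sqrt(1457) ↦ -sqrt(1457). Hence Gal(Q(sqrt(1457))/Q) = Z/2Z.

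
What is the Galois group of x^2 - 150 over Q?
Gal(K/Q) = Z/2Z (cyclic of order 2)

x^2 - 150 is irreducible over Q since 150 is not a rational square. The splitting field Q(sqrt(150)) has degree 2 over Q, and its unique nontrivial automorphism is sqrt(150) ↦ -sqrt(150). Hence Gal(Q(sqrt(150))/Q) = Z/2Z.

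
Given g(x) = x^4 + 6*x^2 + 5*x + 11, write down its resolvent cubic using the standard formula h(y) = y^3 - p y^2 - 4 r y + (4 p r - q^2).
h(y) = y^3 - 6*y^2 - 44*y + 239

Identify coefficients: p = 6, q = 5, r = 11.
Plug into h(y) = y^3 - p y^2 - 4 r y + (4 p r - q^2):
  h(y) = y^3 - (6) y^2 - 4*(11) y + (4*(6)*(11) - (5)^2)
       = y^3 + (-6) y^2 + (-44) y + (239).
Simplifying: h(y) = y^3 - 6*y^2 - 44*y + 239.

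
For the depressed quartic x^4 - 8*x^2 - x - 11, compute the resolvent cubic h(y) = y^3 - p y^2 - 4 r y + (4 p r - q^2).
h(y) = y^3 + 8*y^2 + 44*y + 351

Identify coefficients: p = -8, q = -1, r = -11.
Plug into h(y) = y^3 - p y^2 - 4 r y + (4 p r - q^2):
  h(y) = y^3 - (-8) y^2 - 4*(-11) y + (4*(-8)*(-11) - (-1)^2)
       = y^3 + (8) y^2 + (44) y + (351).
Simplifying: h(y) = y^3 + 8*y^2 + 44*y + 351.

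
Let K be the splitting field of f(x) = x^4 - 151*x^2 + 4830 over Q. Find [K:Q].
[K:Q] = 4

f factors as (x^2 - 105)(x^2 - 46); the splitting field is K = Q(sqrt(105), sqrt(46)). Since 105, 46, and 4830 are all non-squares in Q, the three subfields Q(sqrt(105)), Q(sqrt(46)), Q(sqrt(4830)) are distinct degree-2 extensions, so [K:Q] = 4 (Klein four Galois group).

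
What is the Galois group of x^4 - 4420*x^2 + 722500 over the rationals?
Gal(K/Q) = Z/2Z (cyclic of order 2)

f factors as (x^2 - 4250)(x^2 - 170), so the splitting field is K = Q(sqrt(4250), sqrt(170)). The squarefree part of 4250 is 170 and the squarefree part of 170 is also 170, so sqrt(4250) and sqrt(170) are both rational multiples of sqrt(170). Hence Q(sqrt(4250)) = Q(sqrt(170)) = Q(sqrt(170)), and the splitting field collapses to a single degree-2 extension with Galois group Z/2Z.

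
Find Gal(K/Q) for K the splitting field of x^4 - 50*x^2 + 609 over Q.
Gal(K/Q) = V_4 (Klein four-group, Z/2Z × Z/2Z)

f factors as (x^2 - 29)(x^2 - 21), so the splitting field is K = Q(sqrt(29), sqrt(21)). The elements 29, 21, 609 are all non-squares in Q, so sqrt(29) and sqrt(21) generate independent quadratic extensions. Thus [K:Q] = 4 and Gal(K/Q) is generated by the two order-2 automorphisms sqrt(29) ↦ -sqrt(29) and sqrt(21) ↦ -sqrt(21), giving V_4.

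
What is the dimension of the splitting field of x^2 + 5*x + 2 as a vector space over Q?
[K:Q] = 2

The discriminant of x^2 + (5)*x + (2) is b^2 - 4c = 25 - (8) = 17. Since 17 is not a perfect square in Q, the polynomial is irreducible over Q. Its two roots generate a degree-2 extension, so [K:Q] = 2.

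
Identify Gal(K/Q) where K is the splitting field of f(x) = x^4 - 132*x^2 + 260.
Gal(K/Q) = V_4 (Klein four-group, Z/2Z × Z/2Z)

f factors as (x^2 - 130)(x^2 - 2), so the splitting field is K = Q(sqrt(130), sqrt(2)). The elements 130, 2, 260 are all non-squares in Q, so sqrt(130) and sqrt(2) generate independent quadratic extensions. Thus [K:Q] = 4 and Gal(K/Q) is generated by the two order-2 automorphisms sqrt(130) ↦ -sqrt(130) and sqrt(2) ↦ -sqrt(2), giving V_4.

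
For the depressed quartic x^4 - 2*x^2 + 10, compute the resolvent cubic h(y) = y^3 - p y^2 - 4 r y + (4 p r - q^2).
h(y) = y^3 + 2*y^2 - 40*y - 80

Identify coefficients: p = -2, q = 0, r = 10.
Plug into h(y) = y^3 - p y^2 - 4 r y + (4 p r - q^2):
  h(y) = y^3 - (-2) y^2 - 4*(10) y + (4*(-2)*(10) - (0)^2)
       = y^3 + (2) y^2 + (-40) y + (-80).
Simplifying: h(y) = y^3 + 2*y^2 - 40*y - 80.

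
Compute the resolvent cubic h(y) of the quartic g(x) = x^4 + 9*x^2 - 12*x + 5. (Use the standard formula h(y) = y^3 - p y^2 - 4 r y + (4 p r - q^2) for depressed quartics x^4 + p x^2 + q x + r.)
h(y) = y^3 - 9*y^2 - 20*y + 36

Identify coefficients: p = 9, q = -12, r = 5.
Plug into h(y) = y^3 - p y^2 - 4 r y + (4 p r - q^2):
  h(y) = y^3 - (9) y^2 - 4*(5) y + (4*(9)*(5) - (-12)^2)
       = y^3 + (-9) y^2 + (-20) y + (36).
Simplifying: h(y) = y^3 - 9*y^2 - 20*y + 36.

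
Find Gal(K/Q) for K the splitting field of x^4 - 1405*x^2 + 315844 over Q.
Gal(K/Q) = Z/2Z (cyclic of order 2)

f factors as (x^2 - 281)(x^2 - 1124), so the splitting field is K = Q(sqrt(281), sqrt(1124)). The squarefree part of 281 is 281 and the squarefree part of 1124 is also 281, so sqrt(281) and sqrt(1124) are both rational multiples of sqrt(281). Hence Q(sqrt(281)) = Q(sqrt(1124)) = Q(sqrt(281)), and the splitting field collapses to a single degree-2 extension with Galois group Z/2Z.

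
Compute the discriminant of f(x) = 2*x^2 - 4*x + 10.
Δ = -64

For a quadratic a x^2 + b x + c the discriminant is Δ = b^2 - 4ac = (-4)^2 - 4*(2)*(10) = 16 - (80) = -64.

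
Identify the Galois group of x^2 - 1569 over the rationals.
Gal(K/Q) = Z/2Z (cyclic of order 2)

x^2 - 1569 is irreducible over Q since 1569 is not a rational square. The splitting field Q(sqrt(1569)) has degree 2 over Q, and its unique nontrivial automorphism is sqrt(1569) ↦ -sqrt(1569). Hence Gal(Q(sqrt(1569))/Q) = Z/2Z.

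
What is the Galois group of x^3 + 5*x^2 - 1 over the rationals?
Gal(K/Q) = S_3 (symmetric group of order 6)

Compute the discriminant of x^3 + (5)*x^2 + (0)*x + (-1): Δ = 473. Since Δ is not a rational square, the Galois group is not contained in A_3; it must be the full S_3 (irreducibility of the cubic rules out anything smaller).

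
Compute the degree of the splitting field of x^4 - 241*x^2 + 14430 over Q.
[K:Q] = 4

f factors as (x^2 - 111)(x^2 - 130); the splitting field is K = Q(sqrt(111), sqrt(130)). Since 111, 130, and 14430 are all non-squares in Q, the three subfields Q(sqrt(111)), Q(sqrt(130)), Q(sqrt(14430)) are distinct degree-2 extensions, so [K:Q] = 4 (Klein four Galois group).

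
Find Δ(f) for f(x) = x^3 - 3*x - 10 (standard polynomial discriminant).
Δ = -2592

For a depressed cubic x^3 + p x + q the discriminant is Δ = -4 p^3 - 27 q^2 = -4*(-3)^3 - 27*(-10)^2 = 108 - 2700 = -2592.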